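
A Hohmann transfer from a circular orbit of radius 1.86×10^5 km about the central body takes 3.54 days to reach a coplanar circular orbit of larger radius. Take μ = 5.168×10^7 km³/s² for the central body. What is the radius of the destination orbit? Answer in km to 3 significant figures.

Transfer time t = 3.54 days = 3.05856×10^5 s, and t = π√(a_t³/μ).
So a_t = (μ t²/π²)^(1/3) = (5.168×10^7 × (3.05856×10^5)² / π²)^(1/3) = 7.8829×10^5 km.
Since a_t = (r₁ + r₂)/2, r₂ = 2a_t − r₁ = 2×7.8829×10^5 − 1.860×10^5 = 1.39058×10^6 km.

r₂ = 1.39×10^6 km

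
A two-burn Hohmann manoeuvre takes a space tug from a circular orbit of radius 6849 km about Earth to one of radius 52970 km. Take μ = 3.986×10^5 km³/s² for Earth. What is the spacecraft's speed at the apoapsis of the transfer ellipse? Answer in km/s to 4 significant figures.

v = 1.313 km/s

Semi-major axis of the transfer orbit: a_t = (6849 + 52970)/2 = 29909.5 km.
The apoapsis of the transfer ellipse is at r = 52970 km.
From the vis-viva equation, v = √[μ(2/r − 1/a_t)] = 1.313 km/s.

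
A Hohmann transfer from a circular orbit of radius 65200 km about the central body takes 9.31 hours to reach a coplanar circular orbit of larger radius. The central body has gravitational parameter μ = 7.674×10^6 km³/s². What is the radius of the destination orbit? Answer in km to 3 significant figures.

Transfer time t = 9.31 hours = 33516 s, and t = π√(a_t³/μ).
So a_t = (μ t²/π²)^(1/3) = (7.674×10^6 × (33516)² / π²)^(1/3) = 95589 km.
Since a_t = (r₁ + r₂)/2, r₂ = 2a_t − r₁ = 2×95589 − 65200 = 1.25978×10^5 km.

r₂ = 1.26×10^5 km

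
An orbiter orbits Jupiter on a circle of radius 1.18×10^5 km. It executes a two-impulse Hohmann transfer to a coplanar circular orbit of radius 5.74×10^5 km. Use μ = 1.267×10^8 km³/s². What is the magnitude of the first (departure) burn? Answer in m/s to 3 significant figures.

Semi-major axis of the transfer orbit: a_t = (1.180×10^5 + 5.740×10^5)/2 = 3.460×10^5 km.
On the circular orbit at r = 1.180×10^5 km, v_c = √(μ/r) = 32.768 km/s.
Vis-viva on the transfer ellipse at r = 1.180×10^5 km gives v_t = √[μ(2/r − 1/a_t)] = 42.205 km/s.
Δv₁ = |v_t − v_c| = |42.205 − 32.768| = 9.437 km/s.

Δv₁ = 9440 m/s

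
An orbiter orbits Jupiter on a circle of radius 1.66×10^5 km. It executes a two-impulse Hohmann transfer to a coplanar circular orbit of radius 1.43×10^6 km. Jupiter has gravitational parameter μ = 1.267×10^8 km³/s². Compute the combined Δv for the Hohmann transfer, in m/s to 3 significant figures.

Δv = 14500 m/s

The Hohmann ellipse has a_t = (r₁ + r₂)/2 = 7.980×10^5 km.
Circular speed at r₁: v₁ = √(μ/r₁) = √(1.267×10^8/1.660×10^5) = 27.627 km/s.
Transfer-orbit speed at r₁ (vis-viva): v_p = √[μ(2/r₁ − 1/a_t)] = 36.983 km/s.
First burn Δv₁ = |v_p − v₁| = 9.356 km/s.
At r₂, v₂ = √(μ/r₂) = 9.413 km/s.
Transfer-orbit speed at r₂: v_a = √[μ(2/r₂ − 1/a_t)] = 4.293 km/s.
Second burn Δv₂ = |v₂ − v_a| = 5.120 km/s.
Total Δv = Δv₁ + Δv₂ = 14.48 km/s.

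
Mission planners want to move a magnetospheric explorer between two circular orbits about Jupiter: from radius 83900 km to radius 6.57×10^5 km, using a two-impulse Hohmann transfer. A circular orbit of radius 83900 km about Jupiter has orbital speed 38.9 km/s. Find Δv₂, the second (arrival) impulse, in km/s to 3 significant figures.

Δv₂ = 7.29 km/s

From the circular-orbit relation v² = μ/r at r = 83900 km: μ = v²r = (38.9)² × 83900 = 1.26958×10^8 km³/s².
The Hohmann ellipse has a_t = (r₁ + r₂)/2 = 3.7045×10^5 km.
Circular speed at r = 6.570×10^5 km: v_c = √(μ/r) = 13.9011 km/s.
Vis-viva on the transfer ellipse at r = 6.570×10^5 km gives v_t = √[μ(2/r − 1/a_t)] = 6.61552 km/s.
Δv₂ = |v_t − v_c| = |6.61552 − 13.9011| = 7.286 km/s.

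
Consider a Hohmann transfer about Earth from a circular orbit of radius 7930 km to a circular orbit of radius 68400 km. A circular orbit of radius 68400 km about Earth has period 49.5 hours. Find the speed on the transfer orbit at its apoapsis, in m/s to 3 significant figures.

v = 1100 m/s

From Kepler's third law T² = 4π²r³/μ at r = 68400 km, T = 49.5 hours = 49.5 × 3600 s = 1.782×10^5 s: μ = 4π²r³/T² = 3.97844×10^5 km³/s².
The Hohmann ellipse has a_t = (r₁ + r₂)/2 = 38165 km.
At apoapsis, r = 68400 km.
From the vis-viva equation, v = √[μ(2/r − 1/a_t)] = 1.099 km/s.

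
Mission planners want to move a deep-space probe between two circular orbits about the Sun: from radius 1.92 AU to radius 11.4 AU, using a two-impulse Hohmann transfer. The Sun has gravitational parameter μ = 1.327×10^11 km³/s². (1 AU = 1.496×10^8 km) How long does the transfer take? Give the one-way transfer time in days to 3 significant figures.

In km: r₁ = 1.92 × 1.496×10^8 = 2.87232×10^8 km; r₂ = 11.4 × 1.496×10^8 = 1.70544×10^9 km.
Transfer-ellipse semi-major axis a_t = (r₁ + r₂)/2 = (2.87232×10^8 + 1.70544×10^9)/2 = 9.96336×10^8 km.
Transfer time t = π√(a_t³/μ) = π√((9.96336×10^8)³ / 1.327×10^11) = 2.712×10^8 s.
Converting: 2.712×10^8 s ÷ 86400 s/day = 3140 days.

t = 3140 days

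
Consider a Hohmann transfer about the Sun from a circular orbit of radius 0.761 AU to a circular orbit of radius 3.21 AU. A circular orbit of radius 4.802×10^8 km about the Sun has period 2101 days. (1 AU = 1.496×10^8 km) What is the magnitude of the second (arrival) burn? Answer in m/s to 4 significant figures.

From Kepler's third law T² = 4π²r³/μ at r = 4.802×10^8 km, T = 2101 days = 2101 × 86400 s = 1.815264×10^8 s: μ = 4π²r³/T² = 1.32662×10^11 km³/s².
In km: r₁ = 0.761 × 1.496×10^8 = 1.138456×10^8 km; r₂ = 3.21 × 1.496×10^8 = 4.80216×10^8 km.
The Hohmann ellipse has a_t = (r₁ + r₂)/2 = 2.970308×10^8 km.
On the circular orbit at r = 4.80216×10^8 km, v_c = √(μ/r) = 16.621 km/s.
Transfer-orbit speed at the same r (vis-viva, a = a_t): v_t = √[μ(2/r − 1/a_t)] = 10.290 km/s.
Δv₂ = |v_t − v_c| = |10.290 − 16.621| = 6.331 km/s.

Δv₂ = 6331 m/s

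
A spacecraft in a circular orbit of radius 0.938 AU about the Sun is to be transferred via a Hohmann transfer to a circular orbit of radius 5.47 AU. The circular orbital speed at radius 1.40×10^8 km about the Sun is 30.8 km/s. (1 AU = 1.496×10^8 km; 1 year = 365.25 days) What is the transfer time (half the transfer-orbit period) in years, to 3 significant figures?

t = 2.87 years

From the circular-orbit relation v² = μ/r at r = 1.40×10^8 km: μ = v²r = (30.8)² × 1.40×10^8 = 1.32810×10^11 km³/s².
In km: r₁ = 0.938 × 1.496×10^8 = 1.403248×10^8 km; r₂ = 5.47 × 1.496×10^8 = 8.18312×10^8 km.
Semi-major axis of the transfer orbit: a_t = (1.403248×10^8 + 8.18312×10^8)/2 = 4.793184×10^8 km.
By Kepler's third law the transfer-orbit period is T = 2π√(a_t³/μ), so t = T/2 = 9.046×10^7 s.
Converting: 9.046×10^7 s ÷ 3.15576×10^7 s/year (365.25 × 86400) = 2.87 years.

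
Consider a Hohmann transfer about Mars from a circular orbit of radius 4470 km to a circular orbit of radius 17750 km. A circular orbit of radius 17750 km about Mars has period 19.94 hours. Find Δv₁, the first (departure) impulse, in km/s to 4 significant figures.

Δv₁ = 0.8173 km/s

From Kepler's third law T² = 4π²r³/μ at r = 17750 km, T = 19.94 hours = 19.94 × 3600 s = 71784 s: μ = 4π²r³/T² = 42844.9 km³/s².
Semi-major axis of the transfer orbit: a_t = (4470 + 17750)/2 = 11110 km.
Circular speed at r = 4470 km: v_c = √(μ/r) = 3.0960 km/s.
Transfer-orbit speed at the same r (vis-viva, a = a_t): v_t = √[μ(2/r − 1/a_t)] = 3.9133 km/s.
Δv₁ = |v_t − v_c| = |3.9133 − 3.0960| = 0.8173 km/s.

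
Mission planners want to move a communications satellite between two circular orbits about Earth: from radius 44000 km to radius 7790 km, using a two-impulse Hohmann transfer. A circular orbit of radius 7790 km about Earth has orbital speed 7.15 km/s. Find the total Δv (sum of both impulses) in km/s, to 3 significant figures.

From the circular-orbit relation v² = μ/r at r = 7790 km: μ = v²r = (7.15)² × 7790 = 3.98244×10^5 km³/s².
The Hohmann ellipse has a_t = (r₁ + r₂)/2 = 25895 km.
At r₁ the circular-orbit speed is v₁ = √(μ/r₁) = 3.0085 km/s.
Transfer-orbit speed at r₁ (vis-viva): v_a = √[μ(2/r₁ − 1/a_t)] = 1.6501 km/s.
First burn Δv₁ = |v_a − v₁| = 1.3584 km/s.
Circular speed at r₂: v₂ = √(μ/r₂) = 7.1500 km/s.
Transfer-orbit speed at r₂: v_p = √[μ(2/r₂ − 1/a_t)] = 9.3202 km/s.
Second burn Δv₂ = |v₂ − v_p| = 2.1702 km/s.
Δv = Δv₁ + Δv₂ = 1.3584 + 2.1702 = 3.529 km/s.

Δv = 3.53 km/s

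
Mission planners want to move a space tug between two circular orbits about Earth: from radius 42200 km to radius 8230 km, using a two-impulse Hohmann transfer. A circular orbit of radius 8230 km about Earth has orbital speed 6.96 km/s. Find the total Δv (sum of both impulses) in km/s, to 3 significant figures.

From the circular-orbit relation v² = μ/r at r = 8230 km: μ = v²r = (6.96)² × 8230 = 3.98674×10^5 km³/s².
The Hohmann ellipse has a_t = (r₁ + r₂)/2 = 25215 km.
At r₁ the circular-orbit speed is v₁ = √(μ/r₁) = 3.074 km/s.
On the transfer ellipse at r₁, vis-viva gives v_a = √[μ(2/r₁ − 1/a_t)] = 1.756 km/s.
First burn Δv₁ = |v_a − v₁| = 1.318 km/s.
At r₂, v₂ = √(μ/r₂) = 6.960 km/s.
Transfer-orbit speed at r₂: v_p = √[μ(2/r₂ − 1/a_t)] = 9.004 km/s.
Second burn Δv₂ = |v₂ − v_p| = 2.044 km/s.
Total Δv = Δv₁ + Δv₂ = 3.362 km/s.

Δv = 3.36 km/s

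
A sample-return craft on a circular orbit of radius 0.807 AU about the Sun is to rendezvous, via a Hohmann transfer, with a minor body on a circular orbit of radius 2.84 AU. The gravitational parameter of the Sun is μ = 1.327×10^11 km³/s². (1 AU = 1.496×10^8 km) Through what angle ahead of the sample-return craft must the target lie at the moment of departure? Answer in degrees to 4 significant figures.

φ = 87.39°

In km: r₁ = 0.807 × 1.496×10^8 = 1.207272×10^8 km; r₂ = 2.84 × 1.496×10^8 = 4.24864×10^8 km.
Semi-major axis of the transfer orbit: a_t = (1.207272×10^8 + 4.24864×10^8)/2 = 2.727956×10^8 km.
The half-period of the transfer ellipse is t = π√(a_t³/μ) = 3.8857×10^7 s.
The target's mean motion on its circular orbit is ω₂ = √(μ/r₂³) = 4.1597×10^-8 rad/s.
Angle swept by the target during transfer: ω₂·t = 1.6163 rad = 92.61°.
Arrival is 180° from departure on the ellipse, so φ = 180° − 92.61° = 87.39°.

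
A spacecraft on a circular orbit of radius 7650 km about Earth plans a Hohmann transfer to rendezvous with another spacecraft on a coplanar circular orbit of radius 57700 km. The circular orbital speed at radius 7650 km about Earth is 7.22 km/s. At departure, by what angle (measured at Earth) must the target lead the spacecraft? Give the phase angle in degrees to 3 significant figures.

φ = 103°

From the circular-orbit relation v² = μ/r at r = 7650 km: μ = v²r = (7.22)² × 7650 = 3.98782×10^5 km³/s².
Transfer-ellipse semi-major axis a_t = (r₁ + r₂)/2 = (7650 + 57700)/2 = 32675 km.
Transfer time t = π√(a_t³/μ) = 29384 s.
The target's mean motion on its circular orbit is ω₂ = √(μ/r₂³) = 4.5562×10^-5 rad/s.
Angle swept by the target during transfer: ω₂·t = 1.3388 rad = 76.71°.
The spacecraft traverses 180° on the transfer ellipse, so the target must lead by 180° − 76.71° = 103°.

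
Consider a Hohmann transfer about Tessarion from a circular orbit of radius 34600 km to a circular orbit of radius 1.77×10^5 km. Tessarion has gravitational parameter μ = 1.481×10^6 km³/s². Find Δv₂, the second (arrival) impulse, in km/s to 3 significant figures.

The Hohmann ellipse has a_t = (r₁ + r₂)/2 = 1.058×10^5 km.
On the circular orbit at r = 1.770×10^5 km, v_c = √(μ/r) = 2.8926 km/s.
Transfer-orbit speed at the same r (vis-viva, a = a_t): v_t = √[μ(2/r − 1/a_t)] = 1.6542 km/s.
Δv₂ = |v_t − v_c| = |1.6542 − 2.8926| = 1.238 km/s.

Δv₂ = 1.24 km/s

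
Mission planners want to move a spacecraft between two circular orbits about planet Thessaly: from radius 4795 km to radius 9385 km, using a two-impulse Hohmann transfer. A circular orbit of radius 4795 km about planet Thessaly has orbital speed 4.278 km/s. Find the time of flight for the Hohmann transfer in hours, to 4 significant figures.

t = 1.759 hours

From the circular-orbit relation v² = μ/r at r = 4795 km: μ = v²r = (4.278)² × 4795 = 87754.7 km³/s².
Semi-major axis of the transfer orbit: a_t = (4795 + 9385)/2 = 7090 km.
Transfer time t = π√(a_t³/μ) = π√((7090)³ / 87754.7) = 6331 s.
Converting: 6331 s ÷ 3600 s/hour = 1.759 hours.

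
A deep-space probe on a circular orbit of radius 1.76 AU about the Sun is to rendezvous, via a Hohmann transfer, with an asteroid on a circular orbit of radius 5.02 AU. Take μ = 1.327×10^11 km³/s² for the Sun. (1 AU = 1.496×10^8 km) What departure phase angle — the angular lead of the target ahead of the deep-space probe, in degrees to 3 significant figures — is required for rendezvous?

In km: r₁ = 1.76 × 1.496×10^8 = 2.63296×10^8 km; r₂ = 5.02 × 1.496×10^8 = 7.50992×10^8 km.
Semi-major axis of the transfer orbit: a_t = (2.63296×10^8 + 7.50992×10^8)/2 = 5.07144×10^8 km.
Transfer time t = π√(a_t³/μ) = 9.84944×10^7 s.
The target's mean motion on its circular orbit is ω₂ = √(μ/r₂³) = 1.77004×10^-8 rad/s.
Angle swept by the target during transfer: ω₂·t = 1.7434 rad = 99.89°.
Arrival is 180° from departure on the ellipse, so φ = 180° − 99.89° = 80.1°.

φ = 80.1°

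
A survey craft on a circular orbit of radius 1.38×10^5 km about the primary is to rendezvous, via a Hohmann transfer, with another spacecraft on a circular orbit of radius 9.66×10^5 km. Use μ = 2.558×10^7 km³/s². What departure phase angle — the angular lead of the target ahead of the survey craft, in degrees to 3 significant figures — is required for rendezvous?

Transfer-ellipse semi-major axis a_t = (r₁ + r₂)/2 = (1.380×10^5 + 9.660×10^5)/2 = 5.520×10^5 km.
The half-period of the transfer ellipse is t = π√(a_t³/μ) = 2.547×10^5 s.
Target angular speed ω₂ = √(μ/r₂³) = 5.327×10^-6 rad/s.
Angle swept by the target during transfer: ω₂·t = 1.357 rad = 77.75°.
The survey craft traverses 180° on the transfer ellipse, so the target must lead by 180° − 77.75° = 102°.

φ = 102°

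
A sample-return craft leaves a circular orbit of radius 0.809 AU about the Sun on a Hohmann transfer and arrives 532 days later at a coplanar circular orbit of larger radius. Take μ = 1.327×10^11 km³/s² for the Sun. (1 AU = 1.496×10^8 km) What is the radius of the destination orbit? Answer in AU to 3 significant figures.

In km: r₁ = 0.809 × 1.496×10^8 = 1.210264×10^8 km.
Transfer time t = 532 days = 4.59648×10^7 s, and t = π√(a_t³/μ).
So a_t = (μ t²/π²)^(1/3) = (1.327×10^11 × (4.59648×10^7)² / π²)^(1/3) = 3.0512×10^8 km.
Since a_t = (r₁ + r₂)/2, r₂ = 2a_t − r₁ = 2×3.0512×10^8 − 1.210264×10^8 = 4.892136×10^8 km.
In AU: r₂ = 4.892136×10^8 / 1.496×10^8 = 3.27 AU.

r₂ = 3.27 AU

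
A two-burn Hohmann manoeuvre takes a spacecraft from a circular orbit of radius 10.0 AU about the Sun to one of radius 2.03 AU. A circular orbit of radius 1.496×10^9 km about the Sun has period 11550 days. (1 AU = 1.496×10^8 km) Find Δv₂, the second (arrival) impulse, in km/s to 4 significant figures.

From Kepler's third law T² = 4π²r³/μ at r = 1.496×10^9 km, T = 11550 days = 11550 × 86400 s = 9.9792×10^8 s: μ = 4π²r³/T² = 1.32728×10^11 km³/s².
In km: r₁ = 10.0 × 1.496×10^8 = 1.496×10^9 km; r₂ = 2.03 × 1.496×10^8 = 3.03688×10^8 km.
Semi-major axis of the transfer orbit: a_t = (1.496×10^9 + 3.03688×10^8)/2 = 8.99844×10^8 km.
On the circular orbit at r = 3.03688×10^8 km, v_c = √(μ/r) = 20.91 km/s.
Vis-viva on the transfer ellipse at r = 3.03688×10^8 km gives v_t = √[μ(2/r − 1/a_t)] = 26.96 km/s.
Δv₂ = |v_t − v_c| = |26.96 − 20.91| = 6.050 km/s.

Δv₂ = 6.050 km/s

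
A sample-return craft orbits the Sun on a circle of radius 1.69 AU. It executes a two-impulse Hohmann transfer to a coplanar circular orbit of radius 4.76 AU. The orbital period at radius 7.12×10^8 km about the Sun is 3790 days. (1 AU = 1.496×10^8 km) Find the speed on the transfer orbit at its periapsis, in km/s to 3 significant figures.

v = 27.9 km/s

From Kepler's third law T² = 4π²r³/μ at r = 7.12×10^8 km, T = 3790 days = 3790 × 86400 s = 3.27456×10^8 s: μ = 4π²r³/T² = 1.32890×10^11 km³/s².
In km: r₁ = 1.69 × 1.496×10^8 = 2.52824×10^8 km; r₂ = 4.76 × 1.496×10^8 = 7.12096×10^8 km.
Transfer-ellipse semi-major axis a_t = (r₁ + r₂)/2 = (2.52824×10^8 + 7.12096×10^8)/2 = 4.8246×10^8 km.
At periapsis, r = 2.52824×10^8 km.
Vis-viva: v = √[μ(2/r − 1/a_t)] = √[1.32890×10^11 × (2/2.52824×10^8 − 1/4.8246×10^8)] = 27.85 km/s.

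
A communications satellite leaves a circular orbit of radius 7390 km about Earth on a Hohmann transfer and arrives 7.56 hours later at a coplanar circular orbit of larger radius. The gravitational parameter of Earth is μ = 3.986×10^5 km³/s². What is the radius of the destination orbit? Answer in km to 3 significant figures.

Transfer time t = 7.56 hours = 27216 s, and t = π√(a_t³/μ).
So a_t = (μ t²/π²)^(1/3) = (3.986×10^5 × (27216)² / π²)^(1/3) = 31043 km.
Since a_t = (r₁ + r₂)/2, r₂ = 2a_t − r₁ = 2×31043 − 7390 = 54696 km.

r₂ = 54700 km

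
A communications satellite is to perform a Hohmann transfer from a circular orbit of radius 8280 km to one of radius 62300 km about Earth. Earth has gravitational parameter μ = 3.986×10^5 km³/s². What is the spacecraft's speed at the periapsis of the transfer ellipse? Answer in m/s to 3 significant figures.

Semi-major axis of the transfer orbit: a_t = (8280 + 62300)/2 = 35290 km.
At periapsis, r = 8280 km.
From the vis-viva equation, v = √[μ(2/r − 1/a_t)] = 9.219 km/s.

v = 9220 m/s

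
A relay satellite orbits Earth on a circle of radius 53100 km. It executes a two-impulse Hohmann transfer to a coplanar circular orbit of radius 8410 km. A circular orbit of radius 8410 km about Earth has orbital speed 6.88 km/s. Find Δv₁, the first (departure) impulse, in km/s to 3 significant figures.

Δv₁ = 1.31 km/s

From the circular-orbit relation v² = μ/r at r = 8410 km: μ = v²r = (6.88)² × 8410 = 3.98082×10^5 km³/s².
Semi-major axis of the transfer orbit: a_t = (53100 + 8410)/2 = 30755 km.
Circular speed at r = 53100 km: v_c = √(μ/r) = 2.738 km/s.
Vis-viva on the transfer ellipse at r = 53100 km gives v_t = √[μ(2/r − 1/a_t)] = 1.432 km/s.
Δv₁ = |v_t − v_c| = |1.432 − 2.738| = 1.306 km/s.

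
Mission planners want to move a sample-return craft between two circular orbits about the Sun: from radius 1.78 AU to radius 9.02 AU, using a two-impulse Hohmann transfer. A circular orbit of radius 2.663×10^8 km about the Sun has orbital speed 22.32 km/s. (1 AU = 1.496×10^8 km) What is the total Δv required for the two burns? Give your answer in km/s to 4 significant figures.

From the circular-orbit relation v² = μ/r at r = 2.663×10^8 km: μ = v²r = (22.32)² × 2.663×10^8 = 1.32666×10^11 km³/s².
In km: r₁ = 1.78 × 1.496×10^8 = 2.66288×10^8 km; r₂ = 9.02 × 1.496×10^8 = 1.349392×10^9 km.
Transfer-ellipse semi-major axis a_t = (r₁ + r₂)/2 = (2.66288×10^8 + 1.349392×10^9)/2 = 8.0784×10^8 km.
At r₁ the circular-orbit speed is v₁ = √(μ/r₁) = 22.321 km/s.
On the transfer ellipse at r₁, v² = μ(2/r − 1/a) gives v_p = √[μ(2/r₁ − 1/a_t)] = 28.848 km/s.
First burn Δv₁ = |v_p − v₁| = 6.527 km/s.
At r₂, v₂ = √(μ/r₂) = 9.9154 km/s.
Transfer-orbit speed at r₂: v_a = √[μ(2/r₂ − 1/a_t)] = 5.6928 km/s.
Second burn Δv₂ = |v₂ − v_a| = 4.223 km/s.
Total Δv = Δv₁ + Δv₂ = 10.75 km/s.

Δv = 10.75 km/s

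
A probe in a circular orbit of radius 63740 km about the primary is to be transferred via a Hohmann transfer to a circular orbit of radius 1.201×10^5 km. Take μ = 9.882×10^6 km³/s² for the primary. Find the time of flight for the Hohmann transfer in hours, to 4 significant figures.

Semi-major axis of the transfer orbit: a_t = (63740 + 1.201×10^5)/2 = 91920 km.
By Kepler's third law the transfer-orbit period is T = 2π√(a_t³/μ), so t = T/2 = 27850 s.
Converting: 27850 s ÷ 3600 s/hour = 7.736 hours.

t = 7.736 hours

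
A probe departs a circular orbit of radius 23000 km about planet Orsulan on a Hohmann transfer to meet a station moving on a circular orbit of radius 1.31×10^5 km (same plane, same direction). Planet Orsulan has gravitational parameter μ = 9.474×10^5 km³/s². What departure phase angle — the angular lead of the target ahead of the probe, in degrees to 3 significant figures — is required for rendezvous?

Transfer-ellipse semi-major axis a_t = (r₁ + r₂)/2 = (23000 + 1.310×10^5)/2 = 77000 km.
The half-period of the transfer ellipse is t = π√(a_t³/μ) = 68963.50 s.
The target's mean motion on its circular orbit is ω₂ = √(μ/r₂³) = 2.052862×10^-5 rad/s.
Angle swept by the target during transfer: ω₂·t = 1.41573 rad = 81.12°.
Arrival is 180° from departure on the ellipse, so φ = 180° − 81.12° = 98.9°.

φ = 98.9°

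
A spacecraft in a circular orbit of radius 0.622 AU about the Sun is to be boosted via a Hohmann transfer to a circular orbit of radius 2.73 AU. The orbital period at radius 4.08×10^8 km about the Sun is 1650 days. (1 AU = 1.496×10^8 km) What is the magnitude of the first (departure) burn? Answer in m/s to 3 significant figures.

From Kepler's third law T² = 4π²r³/μ at r = 4.08×10^8 km, T = 1650 days = 1650 × 86400 s = 1.4256×10^8 s: μ = 4π²r³/T² = 1.31930×10^11 km³/s².
In km: r₁ = 0.622 × 1.496×10^8 = 9.30512×10^7 km; r₂ = 2.73 × 1.496×10^8 = 4.08408×10^8 km.
The Hohmann ellipse has a_t = (r₁ + r₂)/2 = 2.507296×10^8 km.
Circular speed at r = 9.30512×10^7 km: v_c = √(μ/r) = 37.654 km/s.
Transfer-orbit speed at the same r (vis-viva, a = a_t): v_t = √[μ(2/r − 1/a_t)] = 48.057 km/s.
Δv₁ = |v_t − v_c| = |48.057 − 37.654| = 10.40 km/s.

Δv₁ = 10400 m/s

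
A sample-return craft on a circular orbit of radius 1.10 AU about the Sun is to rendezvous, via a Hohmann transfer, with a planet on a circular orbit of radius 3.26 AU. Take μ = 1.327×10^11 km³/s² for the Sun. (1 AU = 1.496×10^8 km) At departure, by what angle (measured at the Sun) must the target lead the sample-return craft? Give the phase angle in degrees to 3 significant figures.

In km: r₁ = 1.10 × 1.496×10^8 = 1.6456×10^8 km; r₂ = 3.26 × 1.496×10^8 = 4.87696×10^8 km.
The Hohmann ellipse has a_t = (r₁ + r₂)/2 = 3.26128×10^8 km.
The half-period of the transfer ellipse is t = π√(a_t³/μ) = 5.079×10^7 s.
The target's mean motion on its circular orbit is ω₂ = √(μ/r₂³) = 3.382×10^-8 rad/s.
Angle swept by the target during transfer: ω₂·t = 1.718 rad = 98.43°.
Arrival is 180° from departure on the ellipse, so φ = 180° − 98.43° = 81.6°.

φ = 81.6°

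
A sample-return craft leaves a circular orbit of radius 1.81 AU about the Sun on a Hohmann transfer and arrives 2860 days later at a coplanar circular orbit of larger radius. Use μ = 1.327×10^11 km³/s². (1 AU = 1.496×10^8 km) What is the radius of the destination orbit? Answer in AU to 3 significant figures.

In km: r₁ = 1.81 × 1.496×10^8 = 2.70776×10^8 km.
Transfer time t = 2860 days = 2.47104×10^8 s, and t = π√(a_t³/μ).
So a_t = (μ t²/π²)^(1/3) = (1.327×10^11 × (2.47104×10^8)² / π²)^(1/3) = 9.3636×10^8 km.
Since a_t = (r₁ + r₂)/2, r₂ = 2a_t − r₁ = 2×9.3636×10^8 − 2.70776×10^8 = 1.601944×10^9 km.
In AU: r₂ = 1.601944×10^9 / 1.496×10^8 = 10.7 AU.

r₂ = 10.7 AU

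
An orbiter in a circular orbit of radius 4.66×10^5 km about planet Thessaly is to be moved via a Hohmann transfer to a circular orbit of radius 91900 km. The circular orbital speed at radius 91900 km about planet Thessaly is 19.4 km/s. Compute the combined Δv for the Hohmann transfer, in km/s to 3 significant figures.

Δv = 9.34 km/s

From the circular-orbit relation v² = μ/r at r = 91900 km: μ = v²r = (19.4)² × 91900 = 3.45875×10^7 km³/s².
Semi-major axis of the transfer orbit: a_t = (4.660×10^5 + 91900)/2 = 2.7895×10^5 km.
Circular speed at r₁: v₁ = √(μ/r₁) = √(3.45875×10^7/4.660×10^5) = 8.6152 km/s.
On the transfer ellipse at r₁, v² = μ(2/r − 1/a) gives v_a = √[μ(2/r₁ − 1/a_t)] = 4.9449 km/s.
First burn Δv₁ = |v_a − v₁| = 3.6703 km/s.
At r₂, v₂ = √(μ/r₂) = 19.4000 km/s.
Transfer-orbit speed at r₂: v_p = √[μ(2/r₂ − 1/a_t)] = 25.0745 km/s.
Second burn Δv₂ = |v₂ − v_p| = 5.6745 km/s.
Total Δv = Δv₁ + Δv₂ = 9.345 km/s.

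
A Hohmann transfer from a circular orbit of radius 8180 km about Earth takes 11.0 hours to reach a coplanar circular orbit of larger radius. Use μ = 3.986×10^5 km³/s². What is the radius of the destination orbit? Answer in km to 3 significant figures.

r₂ = 71500 km

Transfer time t = 11.0 hours = 39600 s, and t = π√(a_t³/μ).
So a_t = (μ t²/π²)^(1/3) = (3.986×10^5 × (39600)² / π²)^(1/3) = 39860 km.
Since a_t = (r₁ + r₂)/2, r₂ = 2a_t − r₁ = 2×39860 − 8180 = 71540 km.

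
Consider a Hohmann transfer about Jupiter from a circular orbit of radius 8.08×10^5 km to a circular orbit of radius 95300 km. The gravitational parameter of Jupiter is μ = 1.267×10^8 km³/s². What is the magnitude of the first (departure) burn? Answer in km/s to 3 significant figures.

Δv₁ = 6.77 km/s

Semi-major axis of the transfer orbit: a_t = (8.080×10^5 + 95300)/2 = 4.5165×10^5 km.
On the circular orbit at r = 8.080×10^5 km, v_c = √(μ/r) = 12.522 km/s.
Vis-viva on the transfer ellipse at r = 8.080×10^5 km gives v_t = √[μ(2/r − 1/a_t)] = 5.7521 km/s.
Δv₁ = |v_t − v_c| = |5.7521 − 12.522| = 6.770 km/s.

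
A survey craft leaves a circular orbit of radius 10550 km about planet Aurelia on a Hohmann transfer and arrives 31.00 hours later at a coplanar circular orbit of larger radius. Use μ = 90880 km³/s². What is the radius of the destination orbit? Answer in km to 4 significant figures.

r₂ = 86620 km

Transfer time t = 31.00 hours = 1.116×10^5 s, and t = π√(a_t³/μ).
So a_t = (μ t²/π²)^(1/3) = (90880 × (1.116×10^5)² / π²)^(1/3) = 48585 km.
Since a_t = (r₁ + r₂)/2, r₂ = 2a_t − r₁ = 2×48585 − 10550 = 86620 km.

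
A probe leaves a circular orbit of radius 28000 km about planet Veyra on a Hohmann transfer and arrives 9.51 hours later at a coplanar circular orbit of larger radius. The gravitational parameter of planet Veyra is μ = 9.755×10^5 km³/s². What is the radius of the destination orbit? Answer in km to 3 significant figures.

Transfer time t = 9.51 hours = 34236 s, and t = π√(a_t³/μ).
So a_t = (μ t²/π²)^(1/3) = (9.755×10^5 × (34236)² / π²)^(1/3) = 48749 km.
Since a_t = (r₁ + r₂)/2, r₂ = 2a_t − r₁ = 2×48749 − 28000 = 69498 km.

r₂ = 69500 km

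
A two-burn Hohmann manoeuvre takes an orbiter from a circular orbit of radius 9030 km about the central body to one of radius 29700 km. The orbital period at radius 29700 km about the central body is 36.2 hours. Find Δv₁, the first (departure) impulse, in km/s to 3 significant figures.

Δv₁ = 0.619 km/s

From Kepler's third law T² = 4π²r³/μ at r = 29700 km, T = 36.2 hours = 36.2 × 3600 s = 1.3032×10^5 s: μ = 4π²r³/T² = 60898.5 km³/s².
The Hohmann ellipse has a_t = (r₁ + r₂)/2 = 19365 km.
Circular speed at r = 9030 km: v_c = √(μ/r) = 2.5969 km/s.
Transfer-orbit speed at the same r (vis-viva, a = a_t): v_t = √[μ(2/r − 1/a_t)] = 3.2161 km/s.
Δv₁ = |v_t − v_c| = |3.2161 − 2.5969| = 0.6192 km/s.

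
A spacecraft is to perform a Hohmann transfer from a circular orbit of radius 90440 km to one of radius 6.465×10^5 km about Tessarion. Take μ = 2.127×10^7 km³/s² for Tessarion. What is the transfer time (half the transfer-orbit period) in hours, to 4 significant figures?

t = 42.32 hours

Transfer-ellipse semi-major axis a_t = (r₁ + r₂)/2 = (90440 + 6.465×10^5)/2 = 3.6847×10^5 km.
Transfer time t = π√(a_t³/μ) = π√((3.6847×10^5)³ / 2.127×10^7) = 1.5236×10^5 s.
Converting: 1.5236×10^5 s ÷ 3600 s/hour = 42.32 hours.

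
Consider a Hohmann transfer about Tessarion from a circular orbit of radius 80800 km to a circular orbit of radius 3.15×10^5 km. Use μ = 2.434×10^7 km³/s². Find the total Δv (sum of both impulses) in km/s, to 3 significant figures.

The Hohmann ellipse has a_t = (r₁ + r₂)/2 = 1.979×10^5 km.
At r₁ the circular-orbit speed is v₁ = √(μ/r₁) = 17.3562 km/s.
On the transfer ellipse at r₁, vis-viva gives v_p = √[μ(2/r₁ − 1/a_t)] = 21.8971 km/s.
First burn Δv₁ = |v_p − v₁| = 4.5409 km/s.
Circular speed at r₂: v₂ = √(μ/r₂) = 8.7903 km/s.
Transfer-orbit speed at r₂: v_a = √[μ(2/r₂ − 1/a_t)] = 5.6168 km/s.
Second burn Δv₂ = |v₂ − v_a| = 3.1735 km/s.
Δv = Δv₁ + Δv₂ = 4.5409 + 3.1735 = 7.714 km/s.

Δv = 7.71 km/s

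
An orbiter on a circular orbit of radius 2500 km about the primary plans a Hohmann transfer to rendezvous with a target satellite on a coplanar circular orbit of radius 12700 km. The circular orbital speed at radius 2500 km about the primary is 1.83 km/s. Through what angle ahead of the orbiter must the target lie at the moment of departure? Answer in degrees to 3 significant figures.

φ = 96.7°

From the circular-orbit relation v² = μ/r at r = 2500 km: μ = v²r = (1.83)² × 2500 = 8372.25 km³/s².
Semi-major axis of the transfer orbit: a_t = (2500 + 12700)/2 = 7600 km.
The half-period of the transfer ellipse is t = π√(a_t³/μ) = 22748 s.
Target angular speed ω₂ = √(μ/r₂³) = 6.3932×10^-5 rad/s.
Angle swept by the target during transfer: ω₂·t = 1.4543 rad = 83.33°.
The orbiter traverses 180° on the transfer ellipse, so the target must lead by 180° − 83.33° = 96.7°.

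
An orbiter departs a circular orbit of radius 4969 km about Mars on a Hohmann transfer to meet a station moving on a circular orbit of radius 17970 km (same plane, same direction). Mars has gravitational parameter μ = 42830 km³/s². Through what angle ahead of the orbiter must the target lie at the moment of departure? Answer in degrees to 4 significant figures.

Transfer-ellipse semi-major axis a_t = (r₁ + r₂)/2 = (4969 + 17970)/2 = 11469.5 km.
The half-period of the transfer ellipse is t = π√(a_t³/μ) = 18646 s.
The target's mean motion on its circular orbit is ω₂ = √(μ/r₂³) = 8.5912×10^-5 rad/s.
Angle swept by the target during transfer: ω₂·t = 1.6019 rad = 91.78°.
The orbiter traverses 180° on the transfer ellipse, so the target must lead by 180° − 91.78° = 88.22°.

φ = 88.22°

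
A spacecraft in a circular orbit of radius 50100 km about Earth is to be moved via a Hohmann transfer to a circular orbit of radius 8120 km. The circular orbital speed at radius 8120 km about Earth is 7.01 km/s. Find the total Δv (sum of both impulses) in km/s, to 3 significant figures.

From the circular-orbit relation v² = μ/r at r = 8120 km: μ = v²r = (7.01)² × 8120 = 3.99018×10^5 km³/s².
The Hohmann ellipse has a_t = (r₁ + r₂)/2 = 29110 km.
At r₁ the circular-orbit speed is v₁ = √(μ/r₁) = 2.8221 km/s.
On the transfer ellipse at r₁, v² = μ(2/r − 1/a) gives v_a = √[μ(2/r₁ − 1/a_t)] = 1.4905 km/s.
First burn Δv₁ = |v_a − v₁| = 1.332 km/s.
At r₂, v₂ = √(μ/r₂) = 7.010 km/s.
Transfer-orbit speed at r₂: v_p = √[μ(2/r₂ − 1/a_t)] = 9.196 km/s.
Second burn Δv₂ = |v₂ − v_p| = 2.186 km/s.
Δv = Δv₁ + Δv₂ = 1.332 + 2.186 = 3.518 km/s.

Δv = 3.52 km/s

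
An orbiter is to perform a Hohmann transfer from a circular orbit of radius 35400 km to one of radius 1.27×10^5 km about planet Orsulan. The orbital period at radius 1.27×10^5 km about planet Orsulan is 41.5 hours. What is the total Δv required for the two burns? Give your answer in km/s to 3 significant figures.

Δv = 4.35 km/s

From Kepler's third law T² = 4π²r³/μ at r = 1.27×10^5 km, T = 41.5 hours = 41.5 × 3600 s = 1.494×10^5 s: μ = 4π²r³/T² = 3.62301×10^6 km³/s².
Transfer-ellipse semi-major axis a_t = (r₁ + r₂)/2 = (35400 + 1.270×10^5)/2 = 81200 km.
At r₁ the circular-orbit speed is v₁ = √(μ/r₁) = 10.117 km/s.
On the transfer ellipse at r₁, v² = μ(2/r − 1/a) gives v_p = √[μ(2/r₁ − 1/a_t)] = 12.652 km/s.
First burn Δv₁ = |v_p − v₁| = 2.535 km/s.
Circular speed at r₂: v₂ = √(μ/r₂) = 5.34113 km/s.
Transfer-orbit speed at r₂: v_a = √[μ(2/r₂ − 1/a_t)] = 3.52660 km/s.
Second burn Δv₂ = |v₂ − v_a| = 1.815 km/s.
Total Δv = Δv₁ + Δv₂ = 4.350 km/s.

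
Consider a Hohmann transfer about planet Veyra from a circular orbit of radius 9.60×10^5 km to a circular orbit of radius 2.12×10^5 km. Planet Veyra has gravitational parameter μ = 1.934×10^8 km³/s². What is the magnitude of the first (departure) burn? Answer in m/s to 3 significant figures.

Δv₁ = 5660 m/s

Semi-major axis of the transfer orbit: a_t = (9.600×10^5 + 2.120×10^5)/2 = 5.860×10^5 km.
On the circular orbit at r = 9.600×10^5 km, v_c = √(μ/r) = 14.1936 km/s.
Vis-viva on the transfer ellipse at r = 9.600×10^5 km gives v_t = √[μ(2/r − 1/a_t)] = 8.53713 km/s.
Δv₁ = |v_t − v_c| = |8.53713 − 14.1936| = 5.656 km/s.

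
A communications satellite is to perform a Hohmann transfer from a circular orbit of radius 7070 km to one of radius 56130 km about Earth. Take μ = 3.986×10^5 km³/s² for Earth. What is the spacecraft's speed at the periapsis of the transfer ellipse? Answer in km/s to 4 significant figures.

v = 10.01 km/s

Transfer-ellipse semi-major axis a_t = (r₁ + r₂)/2 = (7070 + 56130)/2 = 31600 km.
The periapsis of the transfer ellipse is at r = 7070 km.
From the vis-viva equation, v = √[μ(2/r − 1/a_t)] = 10.01 km/s.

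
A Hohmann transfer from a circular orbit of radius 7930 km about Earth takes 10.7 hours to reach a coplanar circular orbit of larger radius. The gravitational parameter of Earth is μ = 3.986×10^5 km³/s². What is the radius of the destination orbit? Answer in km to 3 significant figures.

r₂ = 70300 km

Transfer time t = 10.7 hours = 38520 s, and t = π√(a_t³/μ).
So a_t = (μ t²/π²)^(1/3) = (3.986×10^5 × (38520)² / π²)^(1/3) = 39132 km.
Since a_t = (r₁ + r₂)/2, r₂ = 2a_t − r₁ = 2×39132 − 7930 = 70334 km.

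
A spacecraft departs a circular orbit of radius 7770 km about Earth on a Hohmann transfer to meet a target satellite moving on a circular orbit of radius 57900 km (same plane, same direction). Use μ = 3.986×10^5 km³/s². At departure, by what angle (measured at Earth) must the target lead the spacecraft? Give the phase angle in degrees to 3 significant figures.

Transfer-ellipse semi-major axis a_t = (r₁ + r₂)/2 = (7770 + 57900)/2 = 32835 km.
The half-period of the transfer ellipse is t = π√(a_t³/μ) = 29606 s.
The target's mean motion on its circular orbit is ω₂ = √(μ/r₂³) = 4.5316×10^-5 rad/s.
Angle swept by the target during transfer: ω₂·t = 1.3416 rad = 76.87°.
The spacecraft traverses 180° on the transfer ellipse, so the target must lead by 180° − 76.87° = 103°.

φ = 103°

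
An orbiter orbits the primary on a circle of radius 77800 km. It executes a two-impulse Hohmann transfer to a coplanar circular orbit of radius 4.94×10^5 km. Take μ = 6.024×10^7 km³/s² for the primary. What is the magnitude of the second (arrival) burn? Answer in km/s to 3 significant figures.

Δv₂ = 5.28 km/s

The Hohmann ellipse has a_t = (r₁ + r₂)/2 = 2.859×10^5 km.
On the circular orbit at r = 4.940×10^5 km, v_c = √(μ/r) = 11.0428 km/s.
Transfer-orbit speed at the same r (vis-viva, a = a_t): v_t = √[μ(2/r − 1/a_t)] = 5.76052 km/s.
Δv₂ = |v_t − v_c| = |5.76052 − 11.0428| = 5.282 km/s.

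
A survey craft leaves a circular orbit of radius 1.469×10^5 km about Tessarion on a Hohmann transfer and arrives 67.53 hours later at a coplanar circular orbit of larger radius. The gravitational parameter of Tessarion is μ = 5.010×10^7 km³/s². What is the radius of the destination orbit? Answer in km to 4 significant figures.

r₂ = 1.192×10^6 km

Transfer time t = 67.53 hours = 2.43108×10^5 s, and t = π√(a_t³/μ).
So a_t = (μ t²/π²)^(1/3) = (5.010×10^7 × (2.43108×10^5)² / π²)^(1/3) = 6.6944×10^5 km.
Since a_t = (r₁ + r₂)/2, r₂ = 2a_t − r₁ = 2×6.6944×10^5 − 1.469×10^5 = 1.19198×10^6 km.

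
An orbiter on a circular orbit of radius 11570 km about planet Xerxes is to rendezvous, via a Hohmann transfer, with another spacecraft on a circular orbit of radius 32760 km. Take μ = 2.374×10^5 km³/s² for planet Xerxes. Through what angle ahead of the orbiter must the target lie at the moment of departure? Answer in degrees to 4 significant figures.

φ = 79.83°

The Hohmann ellipse has a_t = (r₁ + r₂)/2 = 22165 km.
Transfer time t = π√(a_t³/μ) = 21277.0 s.
Target angular speed ω₂ = √(μ/r₂³) = 8.21721×10^-5 rad/s.
Angle swept by the target during transfer: ω₂·t = 1.74838 rad = 100.17°.
Arrival is 180° from departure on the ellipse, so φ = 180° − 100.17° = 79.83°.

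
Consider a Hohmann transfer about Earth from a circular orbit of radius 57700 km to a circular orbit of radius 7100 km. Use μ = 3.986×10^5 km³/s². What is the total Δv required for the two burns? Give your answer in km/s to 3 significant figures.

Semi-major axis of the transfer orbit: a_t = (57700 + 7100)/2 = 32400 km.
At r₁ the circular-orbit speed is v₁ = √(μ/r₁) = 2.628 km/s.
On the transfer ellipse at r₁, vis-viva equation gives v_a = √[μ(2/r₁ − 1/a_t)] = 1.230 km/s.
First burn Δv₁ = |v_a − v₁| = 1.398 km/s.
At r₂, v₂ = √(μ/r₂) = 7.493 km/s.
Transfer-orbit speed at r₂: v_p = √[μ(2/r₂ − 1/a_t)] = 9.999 km/s.
Second burn Δv₂ = |v₂ − v_p| = 2.506 km/s.
Total Δv = Δv₁ + Δv₂ = 3.904 km/s.

Δv = 3.90 km/s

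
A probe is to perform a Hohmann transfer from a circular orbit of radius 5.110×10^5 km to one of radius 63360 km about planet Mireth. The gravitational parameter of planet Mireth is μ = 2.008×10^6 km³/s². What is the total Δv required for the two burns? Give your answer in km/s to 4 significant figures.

Δv = 2.931 km/s

Transfer-ellipse semi-major axis a_t = (r₁ + r₂)/2 = (5.110×10^5 + 63360)/2 = 2.8718×10^5 km.
At r₁ the circular-orbit speed is v₁ = √(μ/r₁) = 1.982 km/s.
On the transfer ellipse at r₁, vis-viva gives v_a = √[μ(2/r₁ − 1/a_t)] = 0.9311 km/s.
First burn Δv₁ = |v_a − v₁| = 1.051 km/s.
Circular speed at r₂: v₂ = √(μ/r₂) = 5.6296 km/s.
Transfer-orbit speed at r₂: v_p = √[μ(2/r₂ − 1/a_t)] = 7.5094 km/s.
Second burn Δv₂ = |v₂ − v_p| = 1.880 km/s.
Δv = Δv₁ + Δv₂ = 1.051 + 1.880 = 2.931 km/s.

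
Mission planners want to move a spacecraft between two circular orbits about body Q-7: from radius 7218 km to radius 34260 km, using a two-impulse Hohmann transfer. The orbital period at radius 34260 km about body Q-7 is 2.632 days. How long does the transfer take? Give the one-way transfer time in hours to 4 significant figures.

From Kepler's third law T² = 4π²r³/μ at r = 34260 km, T = 2.632 days = 2.632 × 86400 s = 2.274048×10^5 s: μ = 4π²r³/T² = 30698.9 km³/s².
Transfer-ellipse semi-major axis a_t = (r₁ + r₂)/2 = (7218 + 34260)/2 = 20739 km.
By Kepler's third law the transfer-orbit period is T = 2π√(a_t³/μ), so t = T/2 = 53551 s.
Converting: 53551 s ÷ 3600 s/hour = 14.88 hours.

t = 14.88 hours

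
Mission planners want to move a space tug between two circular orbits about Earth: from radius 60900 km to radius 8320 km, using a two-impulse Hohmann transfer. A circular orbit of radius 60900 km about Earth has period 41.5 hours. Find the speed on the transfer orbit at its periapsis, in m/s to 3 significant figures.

v = 9190 m/s

From Kepler's third law T² = 4π²r³/μ at r = 60900 km, T = 41.5 hours = 41.5 × 3600 s = 1.494×10^5 s: μ = 4π²r³/T² = 3.99494×10^5 km³/s².
The Hohmann ellipse has a_t = (r₁ + r₂)/2 = 34610 km.
At periapsis, r = 8320 km.
From the vis-viva equation, v = √[μ(2/r − 1/a_t)] = 9.192 km/s.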